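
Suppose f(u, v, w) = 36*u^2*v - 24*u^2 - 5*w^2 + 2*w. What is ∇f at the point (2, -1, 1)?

(-240, 144, -8)

∂f/∂u = 72*u*v - 48*u
∂f/∂v = 36*u^2
∂f/∂w = -10*w + 2
∇f = (72*u*v - 48*u, 36*u^2, -10*w + 2)
At (2, -1, 1): (-240, 144, -8).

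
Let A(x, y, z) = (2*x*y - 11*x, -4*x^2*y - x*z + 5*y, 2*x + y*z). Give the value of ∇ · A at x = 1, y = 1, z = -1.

-7

∂A₁/∂x = 2*y - 11
∂A₂/∂y = -4*x^2 + 5
∂A₃/∂z = y
∇·A = -4*x^2 + 3*y - 6
At (1, 1, -1): -7.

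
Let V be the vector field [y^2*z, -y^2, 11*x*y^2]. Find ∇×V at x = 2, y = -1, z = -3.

(∇×V)₁ = ∂V₃/∂y − ∂V₂/∂z = 22*x*y
(∇×V)₂ = ∂V₁/∂z − ∂V₃/∂x = -10*y^2
(∇×V)₃ = ∂V₂/∂x − ∂V₁/∂y = -2*y*z
∇×V = (22*x*y, -10*y^2, -2*y*z)
At (2, -1, -3): (-44, -10, -6).

(-44, -10, -6)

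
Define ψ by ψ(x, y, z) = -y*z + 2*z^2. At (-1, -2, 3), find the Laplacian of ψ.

∂²ψ/∂x² = 0
∂²ψ/∂y² = 0
∂²ψ/∂z² = 4
∇²ψ = 4
At (-1, -2, 3): 4.

4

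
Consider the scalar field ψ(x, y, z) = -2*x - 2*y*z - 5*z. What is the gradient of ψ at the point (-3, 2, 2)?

(-2, -4, -9)

∂ψ/∂x = -2
∂ψ/∂y = -2*z
∂ψ/∂z = -2*y - 5
∇ψ = (-2, -2*z, -2*y - 5)
At (-3, 2, 2): (-2, -4, -9).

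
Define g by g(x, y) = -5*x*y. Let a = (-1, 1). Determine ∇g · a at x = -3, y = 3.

∂g/∂x = -5*y
∂g/∂y = -5*x
∇g at (-3, 3) = (-15, 15)
∇g · a = (-15)(-1) + (15)(1) = 30

30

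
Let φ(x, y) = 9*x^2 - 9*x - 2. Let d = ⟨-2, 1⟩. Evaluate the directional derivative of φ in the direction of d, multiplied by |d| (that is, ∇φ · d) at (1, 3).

-18

∂φ/∂x = 18*x - 9
∂φ/∂y = 0
∇φ at (1, 3) = (9, 0)
∇φ · d = (9)(-2) + (0)(1) = -18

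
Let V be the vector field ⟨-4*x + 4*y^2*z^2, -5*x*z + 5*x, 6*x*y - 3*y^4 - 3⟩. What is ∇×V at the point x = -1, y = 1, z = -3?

(-23, -30, -52)

(∇×V)₁ = ∂V₃/∂y − ∂V₂/∂z = 11*x - 12*y^3
(∇×V)₂ = ∂V₁/∂z − ∂V₃/∂x = 8*y^2*z - 6*y
(∇×V)₃ = ∂V₂/∂x − ∂V₁/∂y = -8*y*z^2 - 5*z + 5
∇×V = (11*x - 12*y^3, 8*y^2*z - 6*y, -8*y*z^2 - 5*z + 5)
At (-1, 1, -3): (-23, -30, -52).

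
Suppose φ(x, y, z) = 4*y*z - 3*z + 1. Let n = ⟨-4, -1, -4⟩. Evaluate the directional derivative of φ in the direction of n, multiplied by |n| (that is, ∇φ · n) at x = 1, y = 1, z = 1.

-8

∂φ/∂x = 0
∂φ/∂y = 4*z
∂φ/∂z = 4*y - 3
∇φ at (1, 1, 1) = (0, 4, 1)
∇φ · n = (0)(-4) + (4)(-1) + (1)(-4) = -8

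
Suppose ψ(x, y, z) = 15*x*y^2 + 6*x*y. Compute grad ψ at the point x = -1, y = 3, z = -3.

(153, -96, 0)

∂ψ/∂x = 15*y^2 + 6*y
∂ψ/∂y = 30*x*y + 6*x
∂ψ/∂z = 0
∇ψ = (15*y^2 + 6*y, 30*x*y + 6*x, 0)
At (-1, 3, -3): (153, -96, 0).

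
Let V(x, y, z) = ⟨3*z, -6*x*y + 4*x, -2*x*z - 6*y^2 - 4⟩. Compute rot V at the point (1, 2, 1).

(-24, 5, -8)

(∇×V)₁ = ∂V₃/∂y − ∂V₂/∂z = -12*y
(∇×V)₂ = ∂V₁/∂z − ∂V₃/∂x = 2*z + 3
(∇×V)₃ = ∂V₂/∂x − ∂V₁/∂y = -6*y + 4
∇×V = (-12*y, 2*z + 3, -6*y + 4)
At (1, 2, 1): (-24, 5, -8).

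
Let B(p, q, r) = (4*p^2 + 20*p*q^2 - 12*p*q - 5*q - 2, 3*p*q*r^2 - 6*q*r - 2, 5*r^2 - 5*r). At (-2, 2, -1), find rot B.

(-12, 0, 147)

(∇×B)₁ = ∂B₃/∂q − ∂B₂/∂r = -6*p*q*r + 6*q
(∇×B)₂ = ∂B₁/∂r − ∂B₃/∂p = 0
(∇×B)₃ = ∂B₂/∂p − ∂B₁/∂q = -40*p*q + 12*p + 3*q*r^2 + 5
∇×B = (-6*p*q*r + 6*q, 0, -40*p*q + 12*p + 3*q*r^2 + 5)
At (-2, 2, -1): (-12, 0, 147).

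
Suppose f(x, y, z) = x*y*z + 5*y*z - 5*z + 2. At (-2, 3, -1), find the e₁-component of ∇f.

(∇f)_1 = ∂f/∂x = y*z
At (-2, 3, -1): -3.

-3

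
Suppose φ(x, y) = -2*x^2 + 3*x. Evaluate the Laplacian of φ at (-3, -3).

∂²φ/∂x² = -4
∂²φ/∂y² = 0
∇²φ = -4
At (-3, -3): -4.

-4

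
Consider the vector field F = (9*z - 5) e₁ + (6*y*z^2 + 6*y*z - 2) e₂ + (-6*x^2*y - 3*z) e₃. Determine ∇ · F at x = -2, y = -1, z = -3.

∂F₁/∂x = 0
∂F₂/∂y = 6*z^2 + 6*z
∂F₃/∂z = -3
∇·F = 6*z^2 + 6*z - 3
At (-2, -1, -3): 33.

33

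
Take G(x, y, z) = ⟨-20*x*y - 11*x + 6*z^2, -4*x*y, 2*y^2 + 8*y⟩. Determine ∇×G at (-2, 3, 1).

(∇×G)₁ = ∂G₃/∂y − ∂G₂/∂z = 4*y + 8
(∇×G)₂ = ∂G₁/∂z − ∂G₃/∂x = 12*z
(∇×G)₃ = ∂G₂/∂x − ∂G₁/∂y = 20*x - 4*y
∇×G = (4*y + 8, 12*z, 20*x - 4*y)
At (-2, 3, 1): (20, 12, -52).

(20, 12, -52)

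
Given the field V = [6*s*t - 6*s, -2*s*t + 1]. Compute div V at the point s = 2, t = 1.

∂V₁/∂s = 6*t - 6
∂V₂/∂t = -2*s
∇·V = -2*s + 6*t - 6
At (2, 1): -4.

-4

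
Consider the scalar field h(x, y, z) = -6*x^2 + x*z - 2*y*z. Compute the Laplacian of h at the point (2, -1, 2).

-12

∂²h/∂x² = -12
∂²h/∂y² = 0
∂²h/∂z² = 0
∇²h = -12
At (2, -1, 2): -12.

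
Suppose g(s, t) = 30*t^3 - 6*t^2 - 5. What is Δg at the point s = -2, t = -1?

-192

∂²g/∂s² = 0
∂²g/∂t² = 12*(15*t - 1)
∇²g = 180*t - 12
At (-2, -1): -192.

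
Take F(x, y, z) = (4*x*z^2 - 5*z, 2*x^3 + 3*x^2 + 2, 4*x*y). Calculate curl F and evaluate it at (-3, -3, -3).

(∇×F)₁ = ∂F₃/∂y − ∂F₂/∂z = 4*x
(∇×F)₂ = ∂F₁/∂z − ∂F₃/∂x = 8*x*z - 4*y - 5
(∇×F)₃ = ∂F₂/∂x − ∂F₁/∂y = 6*x^2 + 6*x
∇×F = (4*x, 8*x*z - 4*y - 5, 6*x^2 + 6*x)
At (-3, -3, -3): (-12, 79, 36).

(-12, 79, 36)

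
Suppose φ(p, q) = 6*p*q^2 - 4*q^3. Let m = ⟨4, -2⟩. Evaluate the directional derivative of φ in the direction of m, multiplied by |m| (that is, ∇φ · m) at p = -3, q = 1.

∂φ/∂p = 6*q^2
∂φ/∂q = 12*p*q - 12*q^2
∇φ at (-3, 1) = (6, -48)
∇φ · m = (6)(4) + (-48)(-2) = 120

120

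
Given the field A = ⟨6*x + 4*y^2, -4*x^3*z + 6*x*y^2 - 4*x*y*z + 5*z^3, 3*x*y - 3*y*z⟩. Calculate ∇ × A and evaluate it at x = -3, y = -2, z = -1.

(∇×A)₁ = ∂A₃/∂y − ∂A₂/∂z = 4*x^3 + 4*x*y + 3*x - 15*z^2 - 3*z
(∇×A)₂ = ∂A₁/∂z − ∂A₃/∂x = -3*y
(∇×A)₃ = ∂A₂/∂x − ∂A₁/∂y = -12*x^2*z + 6*y^2 - 4*y*z - 8*y
∇×A = (4*x^3 + 4*x*y + 3*x - 15*z^2 - 3*z, -3*y, -12*x^2*z + 6*y^2 - 4*y*z - 8*y)
At (-3, -2, -1): (-105, 6, 140).

(-105, 6, 140)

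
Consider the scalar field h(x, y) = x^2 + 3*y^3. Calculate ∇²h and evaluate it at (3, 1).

20

∂²h/∂x² = 2
∂²h/∂y² = 18*y
∇²h = 18*y + 2
At (3, 1): 20.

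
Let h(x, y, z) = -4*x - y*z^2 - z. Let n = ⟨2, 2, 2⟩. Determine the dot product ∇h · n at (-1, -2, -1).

∂h/∂x = -4
∂h/∂y = -z^2
∂h/∂z = -2*y*z - 1
∇h at (-1, -2, -1) = (-4, -1, -5)
∇h · n = (-4)(2) + (-1)(2) + (-5)(2) = -20

-20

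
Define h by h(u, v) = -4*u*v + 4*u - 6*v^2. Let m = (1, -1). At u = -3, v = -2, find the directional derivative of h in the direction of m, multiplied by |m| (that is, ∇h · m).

-24

∂h/∂u = -4*v + 4
∂h/∂v = -4*u - 12*v
∇h at (-3, -2) = (12, 36)
∇h · m = (12)(1) + (36)(-1) = -24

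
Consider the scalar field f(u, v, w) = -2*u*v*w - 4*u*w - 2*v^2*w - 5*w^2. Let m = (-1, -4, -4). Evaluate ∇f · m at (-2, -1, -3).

-38

∂f/∂u = -2*v*w - 4*w
∂f/∂v = -2*u*w - 4*v*w
∂f/∂w = -2*u*v - 4*u - 2*v^2 - 10*w
∇f at (-2, -1, -3) = (6, -24, 32)
∇f · m = (6)(-1) + (-24)(-4) + (32)(-4) = -38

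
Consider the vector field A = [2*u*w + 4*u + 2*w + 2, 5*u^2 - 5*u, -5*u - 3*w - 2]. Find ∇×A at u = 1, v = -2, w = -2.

(0, 9, 5)

(∇×A)₁ = ∂A₃/∂v − ∂A₂/∂w = 0
(∇×A)₂ = ∂A₁/∂w − ∂A₃/∂u = 2*u + 7
(∇×A)₃ = ∂A₂/∂u − ∂A₁/∂v = 10*u - 5
∇×A = (0, 2*u + 7, 10*u - 5)
At (1, -2, -2): (0, 9, 5).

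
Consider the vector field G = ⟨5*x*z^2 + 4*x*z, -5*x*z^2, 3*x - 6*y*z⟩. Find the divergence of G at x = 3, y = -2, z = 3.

∂G₁/∂x = 5*z^2 + 4*z
∂G₂/∂y = 0
∂G₃/∂z = -6*y
∇·G = -6*y + 5*z^2 + 4*z
At (3, -2, 3): 69.

69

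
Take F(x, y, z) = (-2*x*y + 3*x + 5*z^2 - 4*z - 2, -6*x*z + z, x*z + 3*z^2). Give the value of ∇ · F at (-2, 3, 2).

∂F₁/∂x = -2*y + 3
∂F₂/∂y = 0
∂F₃/∂z = x + 6*z
∇·F = x - 2*y + 6*z + 3
At (-2, 3, 2): 7.

7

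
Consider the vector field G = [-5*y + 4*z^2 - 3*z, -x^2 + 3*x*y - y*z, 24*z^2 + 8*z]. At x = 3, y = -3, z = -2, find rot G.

(∇×G)₁ = ∂G₃/∂y − ∂G₂/∂z = y
(∇×G)₂ = ∂G₁/∂z − ∂G₃/∂x = 8*z - 3
(∇×G)₃ = ∂G₂/∂x − ∂G₁/∂y = -2*x + 3*y + 5
∇×G = (y, 8*z - 3, -2*x + 3*y + 5)
At (3, -3, -2): (-3, -19, -10).

(-3, -19, -10)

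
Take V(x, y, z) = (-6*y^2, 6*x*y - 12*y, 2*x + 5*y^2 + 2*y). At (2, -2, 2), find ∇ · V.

0

∂V₁/∂x = 0
∂V₂/∂y = 6*x - 12
∂V₃/∂z = 0
∇·V = 6*x - 12
At (2, -2, 2): 0.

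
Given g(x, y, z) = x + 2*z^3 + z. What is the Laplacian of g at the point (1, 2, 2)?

∂²g/∂x² = 0
∂²g/∂y² = 0
∂²g/∂z² = 12*z
∇²g = 12*z
At (1, 2, 2): 24.

24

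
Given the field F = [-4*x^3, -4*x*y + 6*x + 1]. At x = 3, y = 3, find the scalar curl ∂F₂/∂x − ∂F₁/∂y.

-6

∂F₂/∂x = -4*y + 6
∂F₁/∂y = 0
Scalar curl = -4*y + 6
At (3, 3): -6.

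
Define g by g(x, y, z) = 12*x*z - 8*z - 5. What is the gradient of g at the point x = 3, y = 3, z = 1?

∂g/∂x = 12*z
∂g/∂y = 0
∂g/∂z = 12*x - 8
∇g = (12*z, 0, 12*x - 8)
At (3, 3, 1): (12, 0, 28).

(12, 0, 28)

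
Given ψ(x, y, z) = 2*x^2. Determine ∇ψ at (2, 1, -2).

∂ψ/∂x = 4*x
∂ψ/∂y = 0
∂ψ/∂z = 0
∇ψ = (4*x, 0, 0)
At (2, 1, -2): (8, 0, 0).

(8, 0, 0)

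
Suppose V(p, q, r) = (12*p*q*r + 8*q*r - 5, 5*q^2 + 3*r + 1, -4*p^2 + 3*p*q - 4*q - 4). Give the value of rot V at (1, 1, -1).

(-4, 25, 20)

(∇×V)₁ = ∂V₃/∂q − ∂V₂/∂r = 3*p - 7
(∇×V)₂ = ∂V₁/∂r − ∂V₃/∂p = 12*p*q + 8*p + 5*q
(∇×V)₃ = ∂V₂/∂p − ∂V₁/∂q = -12*p*r - 8*r
∇×V = (3*p - 7, 12*p*q + 8*p + 5*q, -12*p*r - 8*r)
At (1, 1, -1): (-4, 25, 20).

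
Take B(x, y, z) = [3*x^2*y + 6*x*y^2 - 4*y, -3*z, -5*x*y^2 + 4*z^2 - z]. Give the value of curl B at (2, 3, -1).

(∇×B)₁ = ∂B₃/∂y − ∂B₂/∂z = -10*x*y + 3
(∇×B)₂ = ∂B₁/∂z − ∂B₃/∂x = 5*y^2
(∇×B)₃ = ∂B₂/∂x − ∂B₁/∂y = -3*x^2 - 12*x*y + 4
∇×B = (-10*x*y + 3, 5*y^2, -3*x^2 - 12*x*y + 4)
At (2, 3, -1): (-57, 45, -80).

(-57, 45, -80)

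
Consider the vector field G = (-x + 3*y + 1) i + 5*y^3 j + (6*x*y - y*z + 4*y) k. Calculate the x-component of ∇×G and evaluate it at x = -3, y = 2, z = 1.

(∇×G)_1 = ∂G₃/∂y − ∂G₂/∂z
= 6*x - z + 4 − (0)
= 6*x - z + 4
At (-3, 2, 1): -15.

-15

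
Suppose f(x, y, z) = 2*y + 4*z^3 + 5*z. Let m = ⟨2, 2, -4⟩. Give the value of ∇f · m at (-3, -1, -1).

∂f/∂x = 0
∂f/∂y = 2
∂f/∂z = 12*z^2 + 5
∇f at (-3, -1, -1) = (0, 2, 17)
∇f · m = (0)(2) + (2)(2) + (17)(-4) = -64

-64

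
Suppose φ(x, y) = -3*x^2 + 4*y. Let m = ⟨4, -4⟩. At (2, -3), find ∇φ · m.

-64

∂φ/∂x = -6*x
∂φ/∂y = 4
∇φ at (2, -3) = (-12, 4)
∇φ · m = (-12)(4) + (4)(-4) = -64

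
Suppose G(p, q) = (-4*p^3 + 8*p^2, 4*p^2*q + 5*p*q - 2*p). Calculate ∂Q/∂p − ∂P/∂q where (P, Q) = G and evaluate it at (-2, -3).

∂G₂/∂p = 8*p*q + 5*q - 2
∂G₁/∂q = 0
Scalar curl = 8*p*q + 5*q - 2
At (-2, -3): 31.

31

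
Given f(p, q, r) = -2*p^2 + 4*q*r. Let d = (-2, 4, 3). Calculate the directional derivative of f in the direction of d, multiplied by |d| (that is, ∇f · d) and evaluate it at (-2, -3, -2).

-84

∂f/∂p = -4*p
∂f/∂q = 4*r
∂f/∂r = 4*q
∇f at (-2, -3, -2) = (8, -8, -12)
∇f · d = (8)(-2) + (-8)(4) + (-12)(3) = -84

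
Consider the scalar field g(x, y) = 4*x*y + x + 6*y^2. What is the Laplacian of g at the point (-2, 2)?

∂²g/∂x² = 0
∂²g/∂y² = 12
∇²g = 12
At (-2, 2): 12.

12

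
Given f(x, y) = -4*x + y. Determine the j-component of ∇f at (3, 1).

1

(∇f)_2 = ∂f/∂y = 1
At (3, 1): 1.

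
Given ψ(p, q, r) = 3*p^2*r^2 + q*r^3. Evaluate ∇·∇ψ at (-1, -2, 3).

24

∂²ψ/∂p² = 6*r^2
∂²ψ/∂q² = 0
∂²ψ/∂r² = 6*(p^2 + q*r)
∇²ψ = 6*p^2 + 6*q*r + 6*r^2
At (-1, -2, 3): 24.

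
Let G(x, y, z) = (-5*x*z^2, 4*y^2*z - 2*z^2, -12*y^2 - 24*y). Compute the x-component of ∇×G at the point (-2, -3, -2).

(∇×G)_1 = ∂G₃/∂y − ∂G₂/∂z
= -24*y - 24 − (4*y^2 - 4*z)
= -4*y^2 - 24*y + 4*z - 24
At (-2, -3, -2): 4.

4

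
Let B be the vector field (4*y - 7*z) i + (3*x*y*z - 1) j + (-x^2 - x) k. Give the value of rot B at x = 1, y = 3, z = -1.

(∇×B)₁ = ∂B₃/∂y − ∂B₂/∂z = -3*x*y
(∇×B)₂ = ∂B₁/∂z − ∂B₃/∂x = 2*x - 6
(∇×B)₃ = ∂B₂/∂x − ∂B₁/∂y = 3*y*z - 4
∇×B = (-3*x*y, 2*x - 6, 3*y*z - 4)
At (1, 3, -1): (-9, -4, -13).

(-9, -4, -13)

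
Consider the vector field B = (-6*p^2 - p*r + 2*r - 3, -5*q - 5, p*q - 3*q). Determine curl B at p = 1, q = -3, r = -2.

(∇×B)₁ = ∂B₃/∂q − ∂B₂/∂r = p - 3
(∇×B)₂ = ∂B₁/∂r − ∂B₃/∂p = -p - q + 2
(∇×B)₃ = ∂B₂/∂p − ∂B₁/∂q = 0
∇×B = (p - 3, -p - q + 2, 0)
At (1, -3, -2): (-2, 4, 0).

(-2, 4, 0)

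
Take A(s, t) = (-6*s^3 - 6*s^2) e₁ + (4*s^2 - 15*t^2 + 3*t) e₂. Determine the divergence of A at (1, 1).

∂A₁/∂s = -18*s^2 - 12*s
∂A₂/∂t = -30*t + 3
∇·A = -18*s^2 - 12*s - 30*t + 3
At (1, 1): -57.

-57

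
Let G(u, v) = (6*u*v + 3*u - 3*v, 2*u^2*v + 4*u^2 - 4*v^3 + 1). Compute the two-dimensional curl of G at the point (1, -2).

∂G₂/∂u = 4*u*v + 8*u
∂G₁/∂v = 6*u - 3
Scalar curl = 4*u*v + 2*u + 3
At (1, -2): -3.

-3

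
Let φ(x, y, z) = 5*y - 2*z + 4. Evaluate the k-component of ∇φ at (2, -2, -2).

-2

(∇φ)_3 = ∂φ/∂z = -2
At (2, -2, -2): -2.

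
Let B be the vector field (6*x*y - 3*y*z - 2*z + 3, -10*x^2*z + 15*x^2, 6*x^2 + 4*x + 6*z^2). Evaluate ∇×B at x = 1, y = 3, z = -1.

(10, -27, 41)

(∇×B)₁ = ∂B₃/∂y − ∂B₂/∂z = 10*x^2
(∇×B)₂ = ∂B₁/∂z − ∂B₃/∂x = -12*x - 3*y - 6
(∇×B)₃ = ∂B₂/∂x − ∂B₁/∂y = -20*x*z + 24*x + 3*z
∇×B = (10*x^2, -12*x - 3*y - 6, -20*x*z + 24*x + 3*z)
At (1, 3, -1): (10, -27, 41).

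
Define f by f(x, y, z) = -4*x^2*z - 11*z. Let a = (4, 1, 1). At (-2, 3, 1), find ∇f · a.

37

∂f/∂x = -8*x*z
∂f/∂y = 0
∂f/∂z = -4*x^2 - 11
∇f at (-2, 3, 1) = (16, 0, -27)
∇f · a = (16)(4) + (0)(1) + (-27)(1) = 37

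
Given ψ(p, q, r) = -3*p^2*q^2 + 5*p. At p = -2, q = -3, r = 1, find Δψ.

∂²ψ/∂p² = -6*q^2
∂²ψ/∂q² = -6*p^2
∂²ψ/∂r² = 0
∇²ψ = -6*p^2 - 6*q^2
At (-2, -3, 1): -78.

-78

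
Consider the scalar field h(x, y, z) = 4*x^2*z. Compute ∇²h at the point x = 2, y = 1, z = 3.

∂²h/∂x² = 8*z
∂²h/∂y² = 0
∂²h/∂z² = 0
∇²h = 8*z
At (2, 1, 3): 24.

24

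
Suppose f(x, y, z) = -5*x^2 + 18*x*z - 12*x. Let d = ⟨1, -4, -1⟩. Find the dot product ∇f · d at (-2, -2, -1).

26

∂f/∂x = -10*x + 18*z - 12
∂f/∂y = 0
∂f/∂z = 18*x
∇f at (-2, -2, -1) = (-10, 0, -36)
∇f · d = (-10)(1) + (0)(-4) + (-36)(-1) = 26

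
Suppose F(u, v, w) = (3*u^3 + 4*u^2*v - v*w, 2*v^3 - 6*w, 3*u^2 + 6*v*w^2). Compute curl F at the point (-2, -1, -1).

(12, 13, -17)

(∇×F)₁ = ∂F₃/∂v − ∂F₂/∂w = 6*w^2 + 6
(∇×F)₂ = ∂F₁/∂w − ∂F₃/∂u = -6*u - v
(∇×F)₃ = ∂F₂/∂u − ∂F₁/∂v = -4*u^2 + w
∇×F = (6*w^2 + 6, -6*u - v, -4*u^2 + w)
At (-2, -1, -1): (12, 13, -17).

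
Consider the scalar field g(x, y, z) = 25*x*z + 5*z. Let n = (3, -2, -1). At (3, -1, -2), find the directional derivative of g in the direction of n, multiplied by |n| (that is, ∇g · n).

-230

∂g/∂x = 25*z
∂g/∂y = 0
∂g/∂z = 25*x + 5
∇g at (3, -1, -2) = (-50, 0, 80)
∇g · n = (-50)(3) + (0)(-2) + (80)(-1) = -230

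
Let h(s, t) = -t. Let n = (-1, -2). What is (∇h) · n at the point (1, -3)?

2

∂h/∂s = 0
∂h/∂t = -1
∇h at (1, -3) = (0, -1)
∇h · n = (0)(-1) + (-1)(-2) = 2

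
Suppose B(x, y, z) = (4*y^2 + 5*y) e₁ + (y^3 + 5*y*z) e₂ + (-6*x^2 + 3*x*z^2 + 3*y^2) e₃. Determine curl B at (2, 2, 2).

(2, 12, -21)

(∇×B)₁ = ∂B₃/∂y − ∂B₂/∂z = y
(∇×B)₂ = ∂B₁/∂z − ∂B₃/∂x = 12*x - 3*z^2
(∇×B)₃ = ∂B₂/∂x − ∂B₁/∂y = -8*y - 5
∇×B = (y, 12*x - 3*z^2, -8*y - 5)
At (2, 2, 2): (2, 12, -21).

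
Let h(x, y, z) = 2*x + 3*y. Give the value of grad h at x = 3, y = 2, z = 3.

(2, 3, 0)

∂h/∂x = 2
∂h/∂y = 3
∂h/∂z = 0
∇h = (2, 3, 0)
At (3, 2, 3): (2, 3, 0).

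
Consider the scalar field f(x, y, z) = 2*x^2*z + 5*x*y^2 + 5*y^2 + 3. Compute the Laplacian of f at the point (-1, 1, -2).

∂²f/∂x² = 4*z
∂²f/∂y² = 10*(x + 1)
∂²f/∂z² = 0
∇²f = 10*x + 4*z + 10
At (-1, 1, -2): -8.

-8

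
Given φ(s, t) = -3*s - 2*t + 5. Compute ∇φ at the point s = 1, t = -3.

∂φ/∂s = -3
∂φ/∂t = -2
∇φ = (-3, -2)
At (1, -3): (-3, -2).

(-3, -2)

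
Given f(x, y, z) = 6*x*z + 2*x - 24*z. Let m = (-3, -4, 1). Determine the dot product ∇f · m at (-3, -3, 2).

∂f/∂x = 6*z + 2
∂f/∂y = 0
∂f/∂z = 6*x - 24
∇f at (-3, -3, 2) = (14, 0, -42)
∇f · m = (14)(-3) + (0)(-4) + (-42)(1) = -84

-84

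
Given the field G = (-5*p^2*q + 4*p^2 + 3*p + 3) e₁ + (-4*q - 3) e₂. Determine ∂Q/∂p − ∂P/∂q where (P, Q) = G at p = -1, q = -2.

5

∂G₂/∂p = 0
∂G₁/∂q = -5*p^2
Scalar curl = 5*p^2
At (-1, -2): 5.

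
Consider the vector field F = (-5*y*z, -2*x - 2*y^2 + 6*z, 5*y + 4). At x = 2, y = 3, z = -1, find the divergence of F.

-12

∂F₁/∂x = 0
∂F₂/∂y = -4*y
∂F₃/∂z = 0
∇·F = -4*y
At (2, 3, -1): -12.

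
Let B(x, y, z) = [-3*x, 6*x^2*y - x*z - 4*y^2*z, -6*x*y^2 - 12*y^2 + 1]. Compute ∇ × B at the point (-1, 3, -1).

(-1, 54, -35)

(∇×B)₁ = ∂B₃/∂y − ∂B₂/∂z = -12*x*y + x + 4*y^2 - 24*y
(∇×B)₂ = ∂B₁/∂z − ∂B₃/∂x = 6*y^2
(∇×B)₃ = ∂B₂/∂x − ∂B₁/∂y = 12*x*y - z
∇×B = (-12*x*y + x + 4*y^2 - 24*y, 6*y^2, 12*x*y - z)
At (-1, 3, -1): (-1, 54, -35).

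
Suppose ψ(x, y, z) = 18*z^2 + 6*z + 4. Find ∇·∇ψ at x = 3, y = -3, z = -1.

36

∂²ψ/∂x² = 0
∂²ψ/∂y² = 0
∂²ψ/∂z² = 36
∇²ψ = 36
At (3, -3, -1): 36.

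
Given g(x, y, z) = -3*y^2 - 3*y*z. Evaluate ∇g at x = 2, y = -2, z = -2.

(0, 18, 6)

∂g/∂x = 0
∂g/∂y = -6*y - 3*z
∂g/∂z = -3*y
∇g = (0, -6*y - 3*z, -3*y)
At (2, -2, -2): (0, 18, 6).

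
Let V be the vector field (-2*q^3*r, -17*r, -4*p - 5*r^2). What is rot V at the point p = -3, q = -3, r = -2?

(17, 58, -108)

(∇×V)₁ = ∂V₃/∂q − ∂V₂/∂r = 17
(∇×V)₂ = ∂V₁/∂r − ∂V₃/∂p = -2*q^3 + 4
(∇×V)₃ = ∂V₂/∂p − ∂V₁/∂q = 6*q^2*r
∇×V = (17, -2*q^3 + 4, 6*q^2*r)
At (-3, -3, -2): (17, 58, -108).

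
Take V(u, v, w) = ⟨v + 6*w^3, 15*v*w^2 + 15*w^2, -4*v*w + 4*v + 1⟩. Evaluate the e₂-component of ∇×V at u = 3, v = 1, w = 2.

72

(∇×V)_2 = ∂V₁/∂w − ∂V₃/∂u
= 18*w^2 − (0)
= 18*w^2
At (3, 1, 2): 72.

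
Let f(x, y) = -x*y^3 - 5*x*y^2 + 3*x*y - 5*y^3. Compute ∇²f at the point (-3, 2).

∂²f/∂x² = 0
∂²f/∂y² = -2*(3*x*y + 5*x + 15*y)
∇²f = -6*x*y - 10*x - 30*y
At (-3, 2): 6.

6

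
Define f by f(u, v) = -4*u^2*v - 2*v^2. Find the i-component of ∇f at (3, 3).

-72

(∇f)_1 = ∂f/∂u = -8*u*v
At (3, 3): -72.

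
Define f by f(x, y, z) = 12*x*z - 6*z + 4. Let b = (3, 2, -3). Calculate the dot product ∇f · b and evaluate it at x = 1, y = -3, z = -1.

∂f/∂x = 12*z
∂f/∂y = 0
∂f/∂z = 12*x - 6
∇f at (1, -3, -1) = (-12, 0, 6)
∇f · b = (-12)(3) + (0)(2) + (6)(-3) = -54

-54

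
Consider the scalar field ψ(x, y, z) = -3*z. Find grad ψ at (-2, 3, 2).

(0, 0, -3)

∂ψ/∂x = 0
∂ψ/∂y = 0
∂ψ/∂z = -3
∇ψ = (0, 0, -3)
At (-2, 3, 2): (0, 0, -3).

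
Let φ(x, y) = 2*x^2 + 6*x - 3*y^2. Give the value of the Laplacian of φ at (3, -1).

∂²φ/∂x² = 4
∂²φ/∂y² = -6
∇²φ = -2
At (3, -1): -2.

-2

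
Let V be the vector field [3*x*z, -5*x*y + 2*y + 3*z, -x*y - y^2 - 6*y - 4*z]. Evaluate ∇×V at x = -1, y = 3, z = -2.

(∇×V)₁ = ∂V₃/∂y − ∂V₂/∂z = -x - 2*y - 9
(∇×V)₂ = ∂V₁/∂z − ∂V₃/∂x = 3*x + y
(∇×V)₃ = ∂V₂/∂x − ∂V₁/∂y = -5*y
∇×V = (-x - 2*y - 9, 3*x + y, -5*y)
At (-1, 3, -2): (-14, 0, -15).

(-14, 0, -15)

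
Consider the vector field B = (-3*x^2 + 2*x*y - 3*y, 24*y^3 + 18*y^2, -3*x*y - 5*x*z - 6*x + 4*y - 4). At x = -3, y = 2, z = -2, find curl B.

(∇×B)₁ = ∂B₃/∂y − ∂B₂/∂z = -3*x + 4
(∇×B)₂ = ∂B₁/∂z − ∂B₃/∂x = 3*y + 5*z + 6
(∇×B)₃ = ∂B₂/∂x − ∂B₁/∂y = -2*x + 3
∇×B = (-3*x + 4, 3*y + 5*z + 6, -2*x + 3)
At (-3, 2, -2): (13, 2, 9).

(13, 2, 9)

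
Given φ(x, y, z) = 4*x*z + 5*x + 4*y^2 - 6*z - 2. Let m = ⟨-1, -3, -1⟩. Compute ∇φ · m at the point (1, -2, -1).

49

∂φ/∂x = 4*z + 5
∂φ/∂y = 8*y
∂φ/∂z = 4*x - 6
∇φ at (1, -2, -1) = (1, -16, -2)
∇φ · m = (1)(-1) + (-16)(-3) + (-2)(-1) = 49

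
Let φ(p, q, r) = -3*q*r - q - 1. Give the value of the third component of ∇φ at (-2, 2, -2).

-6

(∇φ)_3 = ∂φ/∂r = -3*q
At (-2, 2, -2): -6.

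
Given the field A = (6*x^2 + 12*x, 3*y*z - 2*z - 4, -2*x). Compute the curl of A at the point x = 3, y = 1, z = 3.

(-1, 2, 0)

(∇×A)₁ = ∂A₃/∂y − ∂A₂/∂z = -3*y + 2
(∇×A)₂ = ∂A₁/∂z − ∂A₃/∂x = 2
(∇×A)₃ = ∂A₂/∂x − ∂A₁/∂y = 0
∇×A = (-3*y + 2, 2, 0)
At (3, 1, 3): (-1, 2, 0).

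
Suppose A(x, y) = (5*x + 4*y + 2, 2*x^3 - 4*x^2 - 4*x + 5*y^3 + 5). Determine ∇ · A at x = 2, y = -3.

140

∂A₁/∂x = 5
∂A₂/∂y = 15*y^2
∇·A = 15*y^2 + 5
At (2, -3): 140.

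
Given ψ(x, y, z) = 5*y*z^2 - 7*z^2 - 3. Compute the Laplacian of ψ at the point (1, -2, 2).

-34

∂²ψ/∂x² = 0
∂²ψ/∂y² = 0
∂²ψ/∂z² = 2*(5*y - 7)
∇²ψ = 10*y - 14
At (1, -2, 2): -34.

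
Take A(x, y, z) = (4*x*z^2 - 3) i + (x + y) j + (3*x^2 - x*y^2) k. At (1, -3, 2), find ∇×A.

(6, 19, 1)

(∇×A)₁ = ∂A₃/∂y − ∂A₂/∂z = -2*x*y
(∇×A)₂ = ∂A₁/∂z − ∂A₃/∂x = 8*x*z - 6*x + y^2
(∇×A)₃ = ∂A₂/∂x − ∂A₁/∂y = 1
∇×A = (-2*x*y, 8*x*z - 6*x + y^2, 1)
At (1, -3, 2): (6, 19, 1).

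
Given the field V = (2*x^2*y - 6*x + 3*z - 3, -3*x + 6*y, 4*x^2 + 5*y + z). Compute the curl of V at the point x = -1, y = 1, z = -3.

(5, 11, -5)

(∇×V)₁ = ∂V₃/∂y − ∂V₂/∂z = 5
(∇×V)₂ = ∂V₁/∂z − ∂V₃/∂x = -8*x + 3
(∇×V)₃ = ∂V₂/∂x − ∂V₁/∂y = -2*x^2 - 3
∇×V = (5, -8*x + 3, -2*x^2 - 3)
At (-1, 1, -3): (5, 11, -5).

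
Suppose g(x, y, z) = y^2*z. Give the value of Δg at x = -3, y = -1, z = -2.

-4

∂²g/∂x² = 0
∂²g/∂y² = 2*z
∂²g/∂z² = 0
∇²g = 2*z
At (-3, -1, -2): -4.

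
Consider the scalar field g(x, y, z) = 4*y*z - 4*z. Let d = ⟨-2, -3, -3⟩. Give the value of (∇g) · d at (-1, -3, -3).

84

∂g/∂x = 0
∂g/∂y = 4*z
∂g/∂z = 4*y - 4
∇g at (-1, -3, -3) = (0, -12, -16)
∇g · d = (0)(-2) + (-12)(-3) + (-16)(-3) = 84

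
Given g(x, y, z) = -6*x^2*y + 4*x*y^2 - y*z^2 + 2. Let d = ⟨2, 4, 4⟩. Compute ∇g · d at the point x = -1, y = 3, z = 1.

-4

∂g/∂x = -12*x*y + 4*y^2
∂g/∂y = -6*x^2 + 8*x*y - z^2
∂g/∂z = -2*y*z
∇g at (-1, 3, 1) = (72, -31, -6)
∇g · d = (72)(2) + (-31)(4) + (-6)(4) = -4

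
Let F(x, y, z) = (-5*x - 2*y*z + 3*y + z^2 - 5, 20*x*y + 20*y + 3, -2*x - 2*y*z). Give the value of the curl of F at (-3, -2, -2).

(4, 2, -47)

(∇×F)₁ = ∂F₃/∂y − ∂F₂/∂z = -2*z
(∇×F)₂ = ∂F₁/∂z − ∂F₃/∂x = -2*y + 2*z + 2
(∇×F)₃ = ∂F₂/∂x − ∂F₁/∂y = 20*y + 2*z - 3
∇×F = (-2*z, -2*y + 2*z + 2, 20*y + 2*z - 3)
At (-3, -2, -2): (4, 2, -47).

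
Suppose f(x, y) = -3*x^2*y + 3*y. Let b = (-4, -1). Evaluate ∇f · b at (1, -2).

∂f/∂x = -6*x*y
∂f/∂y = -3*x^2 + 3
∇f at (1, -2) = (12, 0)
∇f · b = (12)(-4) + (0)(-1) = -48

-48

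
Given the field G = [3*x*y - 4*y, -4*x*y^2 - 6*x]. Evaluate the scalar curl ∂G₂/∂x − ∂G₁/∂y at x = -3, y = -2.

∂G₂/∂x = -4*y^2 - 6
∂G₁/∂y = 3*x - 4
Scalar curl = -3*x - 4*y^2 - 2
At (-3, -2): -9.

-9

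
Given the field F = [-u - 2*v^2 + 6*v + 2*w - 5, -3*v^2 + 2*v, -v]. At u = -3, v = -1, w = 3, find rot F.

(-1, 2, -10)

(∇×F)₁ = ∂F₃/∂v − ∂F₂/∂w = -1
(∇×F)₂ = ∂F₁/∂w − ∂F₃/∂u = 2
(∇×F)₃ = ∂F₂/∂u − ∂F₁/∂v = 4*v - 6
∇×F = (-1, 2, 4*v - 6)
At (-3, -1, 3): (-1, 2, -10).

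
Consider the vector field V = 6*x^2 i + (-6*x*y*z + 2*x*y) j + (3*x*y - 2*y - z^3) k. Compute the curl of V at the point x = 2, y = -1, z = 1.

(-8, 3, 4)

(∇×V)₁ = ∂V₃/∂y − ∂V₂/∂z = 6*x*y + 3*x - 2
(∇×V)₂ = ∂V₁/∂z − ∂V₃/∂x = -3*y
(∇×V)₃ = ∂V₂/∂x − ∂V₁/∂y = -6*y*z + 2*y
∇×V = (6*x*y + 3*x - 2, -3*y, -6*y*z + 2*y)
At (2, -1, 1): (-8, 3, 4).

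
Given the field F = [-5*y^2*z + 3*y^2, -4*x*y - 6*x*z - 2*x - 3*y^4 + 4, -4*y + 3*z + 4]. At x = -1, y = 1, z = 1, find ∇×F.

(∇×F)₁ = ∂F₃/∂y − ∂F₂/∂z = 6*x - 4
(∇×F)₂ = ∂F₁/∂z − ∂F₃/∂x = -5*y^2
(∇×F)₃ = ∂F₂/∂x − ∂F₁/∂y = 10*y*z - 10*y - 6*z - 2
∇×F = (6*x - 4, -5*y^2, 10*y*z - 10*y - 6*z - 2)
At (-1, 1, 1): (-10, -5, -8).

(-10, -5, -8)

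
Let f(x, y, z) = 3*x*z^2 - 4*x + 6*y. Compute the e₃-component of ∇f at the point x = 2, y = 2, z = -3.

-36

(∇f)_3 = ∂f/∂z = 6*x*z
At (2, 2, -3): -36.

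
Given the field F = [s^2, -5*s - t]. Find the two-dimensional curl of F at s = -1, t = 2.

-5

∂F₂/∂s = -5
∂F₁/∂t = 0
Scalar curl = -5
At (-1, 2): -5.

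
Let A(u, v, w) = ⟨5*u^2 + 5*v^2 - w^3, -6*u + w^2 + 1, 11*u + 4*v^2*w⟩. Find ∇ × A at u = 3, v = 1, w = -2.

(∇×A)₁ = ∂A₃/∂v − ∂A₂/∂w = 8*v*w - 2*w
(∇×A)₂ = ∂A₁/∂w − ∂A₃/∂u = -3*w^2 - 11
(∇×A)₃ = ∂A₂/∂u − ∂A₁/∂v = -10*v - 6
∇×A = (8*v*w - 2*w, -3*w^2 - 11, -10*v - 6)
At (3, 1, -2): (-12, -23, -16).

(-12, -23, -16)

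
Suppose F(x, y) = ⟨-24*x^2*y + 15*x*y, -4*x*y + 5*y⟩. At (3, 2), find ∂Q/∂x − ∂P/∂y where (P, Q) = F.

163

∂F₂/∂x = -4*y
∂F₁/∂y = -24*x^2 + 15*x
Scalar curl = 24*x^2 - 15*x - 4*y
At (3, 2): 163.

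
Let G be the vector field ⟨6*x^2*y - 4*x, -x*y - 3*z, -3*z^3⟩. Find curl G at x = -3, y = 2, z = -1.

(∇×G)₁ = ∂G₃/∂y − ∂G₂/∂z = 3
(∇×G)₂ = ∂G₁/∂z − ∂G₃/∂x = 0
(∇×G)₃ = ∂G₂/∂x − ∂G₁/∂y = -6*x^2 - y
∇×G = (3, 0, -6*x^2 - y)
At (-3, 2, -1): (3, 0, -56).

(3, 0, -56)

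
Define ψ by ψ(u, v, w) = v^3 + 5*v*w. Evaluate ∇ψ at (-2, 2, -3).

∂ψ/∂u = 0
∂ψ/∂v = 3*v^2 + 5*w
∂ψ/∂w = 5*v
∇ψ = (0, 3*v^2 + 5*w, 5*v)
At (-2, 2, -3): (0, -3, 10).

(0, -3, 10)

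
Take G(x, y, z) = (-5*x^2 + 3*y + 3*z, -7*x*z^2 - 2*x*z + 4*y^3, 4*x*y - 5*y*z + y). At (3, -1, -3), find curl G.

(-92, 7, -60)

(∇×G)₁ = ∂G₃/∂y − ∂G₂/∂z = 14*x*z + 6*x - 5*z + 1
(∇×G)₂ = ∂G₁/∂z − ∂G₃/∂x = -4*y + 3
(∇×G)₃ = ∂G₂/∂x − ∂G₁/∂y = -7*z^2 - 2*z - 3
∇×G = (14*x*z + 6*x - 5*z + 1, -4*y + 3, -7*z^2 - 2*z - 3)
At (3, -1, -3): (-92, 7, -60).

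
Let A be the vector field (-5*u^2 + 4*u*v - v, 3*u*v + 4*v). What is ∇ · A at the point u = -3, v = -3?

∂A₁/∂u = -10*u + 4*v
∂A₂/∂v = 3*u + 4
∇·A = -7*u + 4*v + 4
At (-3, -3): 13.

13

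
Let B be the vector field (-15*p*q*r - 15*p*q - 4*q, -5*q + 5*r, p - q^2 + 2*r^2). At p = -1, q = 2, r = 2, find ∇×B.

(-9, 29, -41)

(∇×B)₁ = ∂B₃/∂q − ∂B₂/∂r = -2*q - 5
(∇×B)₂ = ∂B₁/∂r − ∂B₃/∂p = -15*p*q - 1
(∇×B)₃ = ∂B₂/∂p − ∂B₁/∂q = 15*p*r + 15*p + 4
∇×B = (-2*q - 5, -15*p*q - 1, 15*p*r + 15*p + 4)
At (-1, 2, 2): (-9, 29, -41).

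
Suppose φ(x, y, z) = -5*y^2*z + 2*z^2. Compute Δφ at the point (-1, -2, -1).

14

∂²φ/∂x² = 0
∂²φ/∂y² = -10*z
∂²φ/∂z² = 4
∇²φ = -10*z + 4
At (-1, -2, -1): 14.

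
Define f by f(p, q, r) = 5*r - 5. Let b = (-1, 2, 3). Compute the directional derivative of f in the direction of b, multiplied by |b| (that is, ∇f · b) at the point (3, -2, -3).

15

∂f/∂p = 0
∂f/∂q = 0
∂f/∂r = 5
∇f at (3, -2, -3) = (0, 0, 5)
∇f · b = (0)(-1) + (0)(2) + (5)(3) = 15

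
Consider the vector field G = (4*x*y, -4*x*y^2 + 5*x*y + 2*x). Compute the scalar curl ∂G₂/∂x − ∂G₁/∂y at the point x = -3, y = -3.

-37

∂G₂/∂x = -4*y^2 + 5*y + 2
∂G₁/∂y = 4*x
Scalar curl = -4*x - 4*y^2 + 5*y + 2
At (-3, -3): -37.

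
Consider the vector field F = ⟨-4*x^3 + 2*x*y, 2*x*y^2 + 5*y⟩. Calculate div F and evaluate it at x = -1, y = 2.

-11

∂F₁/∂x = -12*x^2 + 2*y
∂F₂/∂y = 4*x*y + 5
∇·F = -12*x^2 + 4*x*y + 2*y + 5
At (-1, 2): -11.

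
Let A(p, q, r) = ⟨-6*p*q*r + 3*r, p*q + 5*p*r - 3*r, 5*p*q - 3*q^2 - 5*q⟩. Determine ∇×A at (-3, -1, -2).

(4, -10, 25)

(∇×A)₁ = ∂A₃/∂q − ∂A₂/∂r = -6*q - 2
(∇×A)₂ = ∂A₁/∂r − ∂A₃/∂p = -6*p*q - 5*q + 3
(∇×A)₃ = ∂A₂/∂p − ∂A₁/∂q = 6*p*r + q + 5*r
∇×A = (-6*q - 2, -6*p*q - 5*q + 3, 6*p*r + q + 5*r)
At (-3, -1, -2): (4, -10, 25).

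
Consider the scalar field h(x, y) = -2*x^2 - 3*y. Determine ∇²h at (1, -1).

∂²h/∂x² = -4
∂²h/∂y² = 0
∇²h = -4
At (1, -1): -4.

-4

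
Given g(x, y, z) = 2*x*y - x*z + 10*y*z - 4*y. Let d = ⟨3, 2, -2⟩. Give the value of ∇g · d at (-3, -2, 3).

∂g/∂x = 2*y - z
∂g/∂y = 2*x + 10*z - 4
∂g/∂z = -x + 10*y
∇g at (-3, -2, 3) = (-7, 20, -17)
∇g · d = (-7)(3) + (20)(2) + (-17)(-2) = 53

53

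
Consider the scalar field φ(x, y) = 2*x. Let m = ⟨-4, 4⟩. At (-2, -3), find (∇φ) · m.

∂φ/∂x = 2
∂φ/∂y = 0
∇φ at (-2, -3) = (2, 0)
∇φ · m = (2)(-4) + (0)(4) = -8

-8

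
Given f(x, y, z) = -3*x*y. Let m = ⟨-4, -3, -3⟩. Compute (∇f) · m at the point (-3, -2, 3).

-51

∂f/∂x = -3*y
∂f/∂y = -3*x
∂f/∂z = 0
∇f at (-3, -2, 3) = (6, 9, 0)
∇f · m = (6)(-4) + (9)(-3) + (0)(-3) = -51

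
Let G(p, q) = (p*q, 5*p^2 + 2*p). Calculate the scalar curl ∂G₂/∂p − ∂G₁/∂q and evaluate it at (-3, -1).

∂G₂/∂p = 10*p + 2
∂G₁/∂q = p
Scalar curl = 9*p + 2
At (-3, -1): -25.

-25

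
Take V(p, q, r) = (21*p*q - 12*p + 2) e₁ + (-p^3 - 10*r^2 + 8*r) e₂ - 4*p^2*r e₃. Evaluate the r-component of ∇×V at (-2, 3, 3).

30

(∇×V)_3 = ∂V₂/∂p − ∂V₁/∂q
= -3*p^2 − (21*p)
= -3*p^2 - 21*p
At (-2, 3, 3): 30.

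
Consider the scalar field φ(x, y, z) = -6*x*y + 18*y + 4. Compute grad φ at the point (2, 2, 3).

∂φ/∂x = -6*y
∂φ/∂y = -6*x + 18
∂φ/∂z = 0
∇φ = (-6*y, -6*x + 18, 0)
At (2, 2, 3): (-12, 6, 0).

(-12, 6, 0)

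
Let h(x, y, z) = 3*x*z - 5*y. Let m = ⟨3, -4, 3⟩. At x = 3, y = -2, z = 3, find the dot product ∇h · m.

74

∂h/∂x = 3*z
∂h/∂y = -5
∂h/∂z = 3*x
∇h at (3, -2, 3) = (9, -5, 9)
∇h · m = (9)(3) + (-5)(-4) + (9)(3) = 74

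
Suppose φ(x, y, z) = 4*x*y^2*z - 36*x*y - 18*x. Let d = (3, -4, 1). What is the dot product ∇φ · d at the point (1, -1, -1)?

∂φ/∂x = 4*y^2*z - 36*y - 18
∂φ/∂y = 8*x*y*z - 36*x
∂φ/∂z = 4*x*y^2
∇φ at (1, -1, -1) = (14, -28, 4)
∇φ · d = (14)(3) + (-28)(-4) + (4)(1) = 158

158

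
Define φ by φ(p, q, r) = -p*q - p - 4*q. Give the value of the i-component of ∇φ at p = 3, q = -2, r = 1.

1

(∇φ)_1 = ∂φ/∂p = -q - 1
At (3, -2, 1): 1.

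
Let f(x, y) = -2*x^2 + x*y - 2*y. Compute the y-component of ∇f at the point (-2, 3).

-4

(∇f)_2 = ∂f/∂y = x - 2
At (-2, 3): -4.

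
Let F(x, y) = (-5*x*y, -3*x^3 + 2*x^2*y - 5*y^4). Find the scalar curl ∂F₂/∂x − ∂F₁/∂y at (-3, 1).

∂F₂/∂x = -9*x^2 + 4*x*y
∂F₁/∂y = -5*x
Scalar curl = -9*x^2 + 4*x*y + 5*x
At (-3, 1): -108.

-108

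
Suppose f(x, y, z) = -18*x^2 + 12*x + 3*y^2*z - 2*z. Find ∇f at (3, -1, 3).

∂f/∂x = -36*x + 12
∂f/∂y = 6*y*z
∂f/∂z = 3*y^2 - 2
∇f = (-36*x + 12, 6*y*z, 3*y^2 - 2)
At (3, -1, 3): (-96, -18, 1).

(-96, -18, 1)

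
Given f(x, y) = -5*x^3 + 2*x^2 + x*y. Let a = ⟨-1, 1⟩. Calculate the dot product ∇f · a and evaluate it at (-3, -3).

147

∂f/∂x = -15*x^2 + 4*x + y
∂f/∂y = x
∇f at (-3, -3) = (-150, -3)
∇f · a = (-150)(-1) + (-3)(1) = 147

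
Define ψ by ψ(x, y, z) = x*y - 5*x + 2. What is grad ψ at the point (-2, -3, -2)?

(-8, -2, 0)

∂ψ/∂x = y - 5
∂ψ/∂y = x
∂ψ/∂z = 0
∇ψ = (y - 5, x, 0)
At (-2, -3, -2): (-8, -2, 0).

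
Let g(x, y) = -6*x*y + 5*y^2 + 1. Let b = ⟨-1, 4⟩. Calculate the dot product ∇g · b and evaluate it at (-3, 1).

118

∂g/∂x = -6*y
∂g/∂y = -6*x + 10*y
∇g at (-3, 1) = (-6, 28)
∇g · b = (-6)(-1) + (28)(4) = 118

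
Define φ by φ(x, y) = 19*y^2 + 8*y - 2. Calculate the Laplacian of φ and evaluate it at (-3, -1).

38

∂²φ/∂x² = 0
∂²φ/∂y² = 38
∇²φ = 38
At (-3, -1): 38.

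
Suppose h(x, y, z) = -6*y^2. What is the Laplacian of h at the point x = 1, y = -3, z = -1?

-12

∂²h/∂x² = 0
∂²h/∂y² = -12
∂²h/∂z² = 0
∇²h = -12
At (1, -3, -1): -12.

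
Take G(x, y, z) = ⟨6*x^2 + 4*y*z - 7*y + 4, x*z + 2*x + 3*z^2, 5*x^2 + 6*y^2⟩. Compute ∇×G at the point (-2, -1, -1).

(∇×G)₁ = ∂G₃/∂y − ∂G₂/∂z = -x + 12*y - 6*z
(∇×G)₂ = ∂G₁/∂z − ∂G₃/∂x = -10*x + 4*y
(∇×G)₃ = ∂G₂/∂x − ∂G₁/∂y = -3*z + 9
∇×G = (-x + 12*y - 6*z, -10*x + 4*y, -3*z + 9)
At (-2, -1, -1): (-4, 16, 12).

(-4, 16, 12)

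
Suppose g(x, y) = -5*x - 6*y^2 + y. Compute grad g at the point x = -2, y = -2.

(-5, 25)

∂g/∂x = -5
∂g/∂y = -12*y + 1
∇g = (-5, -12*y + 1)
At (-2, -2): (-5, 25).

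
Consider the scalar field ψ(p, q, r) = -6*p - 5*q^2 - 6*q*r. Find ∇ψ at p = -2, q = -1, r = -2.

∂ψ/∂p = -6
∂ψ/∂q = -10*q - 6*r
∂ψ/∂r = -6*q
∇ψ = (-6, -10*q - 6*r, -6*q)
At (-2, -1, -2): (-6, 22, 6).

(-6, 22, 6)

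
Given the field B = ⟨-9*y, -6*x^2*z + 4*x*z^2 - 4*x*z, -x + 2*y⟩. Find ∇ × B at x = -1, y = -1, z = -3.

(∇×B)₁ = ∂B₃/∂y − ∂B₂/∂z = 6*x^2 - 8*x*z + 4*x + 2
(∇×B)₂ = ∂B₁/∂z − ∂B₃/∂x = 1
(∇×B)₃ = ∂B₂/∂x − ∂B₁/∂y = -12*x*z + 4*z^2 - 4*z + 9
∇×B = (6*x^2 - 8*x*z + 4*x + 2, 1, -12*x*z + 4*z^2 - 4*z + 9)
At (-1, -1, -3): (-20, 1, 21).

(-20, 1, 21)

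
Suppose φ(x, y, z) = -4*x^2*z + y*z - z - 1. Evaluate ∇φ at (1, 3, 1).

∂φ/∂x = -8*x*z
∂φ/∂y = z
∂φ/∂z = -4*x^2 + y - 1
∇φ = (-8*x*z, z, -4*x^2 + y - 1)
At (1, 3, 1): (-8, 1, -2).

(-8, 1, -2)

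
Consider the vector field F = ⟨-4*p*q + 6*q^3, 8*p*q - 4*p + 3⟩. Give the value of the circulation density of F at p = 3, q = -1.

∂F₂/∂p = 8*q - 4
∂F₁/∂q = -4*p + 18*q^2
Scalar curl = 4*p - 18*q^2 + 8*q - 4
At (3, -1): -18.

-18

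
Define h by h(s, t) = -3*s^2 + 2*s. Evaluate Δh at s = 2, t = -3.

-6

∂²h/∂s² = -6
∂²h/∂t² = 0
∇²h = -6
At (2, -3): -6.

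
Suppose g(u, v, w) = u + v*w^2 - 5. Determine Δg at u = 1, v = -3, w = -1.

-6

∂²g/∂u² = 0
∂²g/∂v² = 0
∂²g/∂w² = 2*v
∇²g = 2*v
At (1, -3, -1): -6.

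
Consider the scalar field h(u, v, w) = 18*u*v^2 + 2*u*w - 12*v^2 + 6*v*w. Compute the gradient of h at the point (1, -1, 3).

∂h/∂u = 18*v^2 + 2*w
∂h/∂v = 36*u*v - 24*v + 6*w
∂h/∂w = 2*u + 6*v
∇h = (18*v^2 + 2*w, 36*u*v - 24*v + 6*w, 2*u + 6*v)
At (1, -1, 3): (24, 6, -4).

(24, 6, -4)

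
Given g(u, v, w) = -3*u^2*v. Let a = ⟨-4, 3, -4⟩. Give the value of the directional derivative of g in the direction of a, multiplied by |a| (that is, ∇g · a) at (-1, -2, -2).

39

∂g/∂u = -6*u*v
∂g/∂v = -3*u^2
∂g/∂w = 0
∇g at (-1, -2, -2) = (-12, -3, 0)
∇g · a = (-12)(-4) + (-3)(3) + (0)(-4) = 39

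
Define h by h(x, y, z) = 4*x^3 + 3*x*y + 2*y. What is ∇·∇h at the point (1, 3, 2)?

24

∂²h/∂x² = 24*x
∂²h/∂y² = 0
∂²h/∂z² = 0
∇²h = 24*x
At (1, 3, 2): 24.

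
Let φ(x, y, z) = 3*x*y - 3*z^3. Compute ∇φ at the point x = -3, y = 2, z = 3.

(6, -9, -81)

∂φ/∂x = 3*y
∂φ/∂y = 3*x
∂φ/∂z = -9*z^2
∇φ = (3*y, 3*x, -9*z^2)
At (-3, 2, 3): (6, -9, -81).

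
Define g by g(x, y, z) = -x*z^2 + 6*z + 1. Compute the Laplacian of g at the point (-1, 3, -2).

2

∂²g/∂x² = 0
∂²g/∂y² = 0
∂²g/∂z² = -2*x
∇²g = -2*x
At (-1, 3, -2): 2.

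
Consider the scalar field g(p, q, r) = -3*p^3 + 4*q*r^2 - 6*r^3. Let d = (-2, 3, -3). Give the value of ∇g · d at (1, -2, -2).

186

∂g/∂p = -9*p^2
∂g/∂q = 4*r^2
∂g/∂r = 8*q*r - 18*r^2
∇g at (1, -2, -2) = (-9, 16, -40)
∇g · d = (-9)(-2) + (16)(3) + (-40)(-3) = 186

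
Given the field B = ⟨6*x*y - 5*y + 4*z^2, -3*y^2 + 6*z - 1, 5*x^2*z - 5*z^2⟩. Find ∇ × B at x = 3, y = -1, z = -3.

(-6, 66, -13)

(∇×B)₁ = ∂B₃/∂y − ∂B₂/∂z = -6
(∇×B)₂ = ∂B₁/∂z − ∂B₃/∂x = -10*x*z + 8*z
(∇×B)₃ = ∂B₂/∂x − ∂B₁/∂y = -6*x + 5
∇×B = (-6, -10*x*z + 8*z, -6*x + 5)
At (3, -1, -3): (-6, 66, -13).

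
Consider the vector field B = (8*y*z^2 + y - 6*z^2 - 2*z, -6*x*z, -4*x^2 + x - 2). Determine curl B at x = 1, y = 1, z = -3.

(∇×B)₁ = ∂B₃/∂y − ∂B₂/∂z = 6*x
(∇×B)₂ = ∂B₁/∂z − ∂B₃/∂x = 8*x + 16*y*z - 12*z - 3
(∇×B)₃ = ∂B₂/∂x − ∂B₁/∂y = -8*z^2 - 6*z - 1
∇×B = (6*x, 8*x + 16*y*z - 12*z - 3, -8*z^2 - 6*z - 1)
At (1, 1, -3): (6, -7, -55).

(6, -7, -55)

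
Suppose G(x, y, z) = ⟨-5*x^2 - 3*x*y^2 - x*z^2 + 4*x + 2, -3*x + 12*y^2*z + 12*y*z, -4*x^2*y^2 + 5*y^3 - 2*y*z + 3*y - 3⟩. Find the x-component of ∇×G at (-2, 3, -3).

(∇×G)_1 = ∂G₃/∂y − ∂G₂/∂z
= -8*x^2*y + 15*y^2 - 2*z + 3 − (12*y^2 + 12*y)
= -8*x^2*y + 3*y^2 - 12*y - 2*z + 3
At (-2, 3, -3): -96.

-96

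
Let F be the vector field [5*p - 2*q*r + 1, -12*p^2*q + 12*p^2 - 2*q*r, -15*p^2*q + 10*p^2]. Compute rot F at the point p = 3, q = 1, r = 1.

(∇×F)₁ = ∂F₃/∂q − ∂F₂/∂r = -15*p^2 + 2*q
(∇×F)₂ = ∂F₁/∂r − ∂F₃/∂p = 30*p*q - 20*p - 2*q
(∇×F)₃ = ∂F₂/∂p − ∂F₁/∂q = -24*p*q + 24*p + 2*r
∇×F = (-15*p^2 + 2*q, 30*p*q - 20*p - 2*q, -24*p*q + 24*p + 2*r)
At (3, 1, 1): (-133, 28, 2).

(-133, 28, 2)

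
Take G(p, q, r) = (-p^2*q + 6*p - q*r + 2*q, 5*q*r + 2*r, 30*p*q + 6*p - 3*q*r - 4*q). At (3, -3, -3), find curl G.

(108, 87, 4)

(∇×G)₁ = ∂G₃/∂q − ∂G₂/∂r = 30*p - 5*q - 3*r - 6
(∇×G)₂ = ∂G₁/∂r − ∂G₃/∂p = -31*q - 6
(∇×G)₃ = ∂G₂/∂p − ∂G₁/∂q = p^2 + r - 2
∇×G = (30*p - 5*q - 3*r - 6, -31*q - 6, p^2 + r - 2)
At (3, -3, -3): (108, 87, 4).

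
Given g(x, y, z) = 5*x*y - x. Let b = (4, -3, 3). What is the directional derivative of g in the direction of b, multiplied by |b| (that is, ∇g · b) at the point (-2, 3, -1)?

86

∂g/∂x = 5*y - 1
∂g/∂y = 5*x
∂g/∂z = 0
∇g at (-2, 3, -1) = (14, -10, 0)
∇g · b = (14)(4) + (-10)(-3) + (0)(3) = 86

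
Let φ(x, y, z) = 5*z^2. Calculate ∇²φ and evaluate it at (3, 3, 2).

10

∂²φ/∂x² = 0
∂²φ/∂y² = 0
∂²φ/∂z² = 10
∇²φ = 10
At (3, 3, 2): 10.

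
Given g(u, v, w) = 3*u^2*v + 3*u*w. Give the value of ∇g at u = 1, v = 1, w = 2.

(12, 3, 3)

∂g/∂u = 6*u*v + 3*w
∂g/∂v = 3*u^2
∂g/∂w = 3*u
∇g = (6*u*v + 3*w, 3*u^2, 3*u)
At (1, 1, 2): (12, 3, 3).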